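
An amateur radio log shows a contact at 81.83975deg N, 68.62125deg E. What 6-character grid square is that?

Add 180° to longitude and 90° to latitude: 248.6213, 171.8397.
Field (20°×10°, letters A–R): 248.6213/20 → 12 → M, 171.8397/10 → 17 → R; chars MR.
Square (2°×1°, digits 0–9): 8.6213/2 → 4, 1.8397/1 → 1; chars 41.
Subsquare (5′×2.5′, letters a–x): 0.6213/0.0833333 → 7 → h, 0.8397/0.0416667 → 20 → u; chars hu.

MR41hu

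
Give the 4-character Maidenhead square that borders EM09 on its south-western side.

Longitude square 0; −1 → -1, wraps to 9, carry into field.
Longitude field E = 4; −1 → 3 = D.
Latitude square 9; −1 → 8.

DM98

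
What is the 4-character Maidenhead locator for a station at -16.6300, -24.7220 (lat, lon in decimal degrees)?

Shift to the Maidenhead origin (180°W, 90°S): lon 155.28, lat 73.37.
Field: lon ⌊155.28/20⌋ = 7 → H; lat ⌊73.37/10⌋ = 7 → H.
Square: lon ⌊15.28/2⌋ = 7; lat ⌊3.37/1⌋ = 3.

HH73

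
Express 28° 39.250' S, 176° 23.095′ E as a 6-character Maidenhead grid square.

Shift to the Maidenhead origin (180°W, 90°S): lon 356.3849, lat 61.3458.
Field (20°×10°, letters A–R): 356.3849/20 → 17 → R, 61.3458/10 → 6 → G; chars RG.
Square (2°×1°, digits 0–9): 16.3849/2 → 8, 1.3458/1 → 1; chars 81.
Subsquare (5′×2.5′, letters a–x): 0.3849/0.0833333 → 4 → e, 0.3458/0.0416667 → 8 → i; chars ei.

RG81ei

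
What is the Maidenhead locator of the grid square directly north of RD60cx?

RD61ca

Latitude subsquare x = 23; +1 → 24, wraps to 0 = a, carry into square.
Latitude square 0; +1 → 1.
The longitude characters are unchanged.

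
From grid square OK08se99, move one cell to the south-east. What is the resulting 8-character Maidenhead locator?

OK08te08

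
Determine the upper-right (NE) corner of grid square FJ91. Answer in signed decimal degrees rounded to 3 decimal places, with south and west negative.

2.000, -60.000

Field F=5, J=9: +5·20° lon, +9·10° lat → SW at lon -80°, lat 0°.
Square 9, 1: +9·2° lon, +1·1° lat → SW at lon -62°, lat 1°.
Cell spans 2° lon × 1° lat. NE corner is SW corner plus one full cell.
latitude 2.000, longitude -60.000.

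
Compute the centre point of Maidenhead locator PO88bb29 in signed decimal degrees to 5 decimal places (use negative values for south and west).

58.08125, 136.10417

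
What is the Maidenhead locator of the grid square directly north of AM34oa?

AM34ob

Latitude subsquare a = 0; +1 → 1 = b.
The longitude characters are unchanged.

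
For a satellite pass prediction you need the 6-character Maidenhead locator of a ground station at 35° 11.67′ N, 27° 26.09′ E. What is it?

KM35re

Offset from 180°W / 90°S: lon 207.4348°, lat 125.1945°.
Field: 207.4348/20 → 10 → K, 125.1945/10 → 12 → M; chars KM.
Square: 7.4348/2 → 3, 5.1945/1 → 5; chars 35.
Subsquare: 1.4348/0.0833333 → 17 → r, 0.1945/0.0416667 → 4 → e; chars re.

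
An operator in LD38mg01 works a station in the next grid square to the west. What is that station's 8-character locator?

LD38lg91

Longitude extended square 0; −1 → -1, wraps to 9, carry into subsquare.
Longitude subsquare m = 12; −1 → 11 = l.
The latitude characters are unchanged.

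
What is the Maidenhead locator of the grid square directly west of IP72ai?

IP62xi

Longitude subsquare a = 0; −1 → -1, wraps to 23 = x, carry into square.
Longitude square 7; −1 → 6.
The latitude characters are unchanged.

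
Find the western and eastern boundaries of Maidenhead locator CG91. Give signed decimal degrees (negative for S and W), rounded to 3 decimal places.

-122.000, -120.000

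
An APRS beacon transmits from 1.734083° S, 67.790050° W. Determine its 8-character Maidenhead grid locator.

FI68cg53

Offset from 180°W / 90°S: lon 112.20995°, lat 88.26592°.
Field (20°×10°, letters A–R): lon ⌊112.20995/20⌋ = 5 → F; lat ⌊88.26592/10⌋ = 8 → I.
Square (2°×1°, digits 0–9): lon ⌊12.20995/2⌋ = 6; lat ⌊8.26592/1⌋ = 8.
Subsquare (5′×2.5′, letters a–x): lon ⌊0.20995/0.0833333⌋ = 2 → c; lat ⌊0.26592/0.0416667⌋ = 6 → g.
Extended square (30″×15″, digits 0–9): lon ⌊0.04328/0.00833333⌋ = 5; lat ⌊0.01592/0.00416667⌋ = 3.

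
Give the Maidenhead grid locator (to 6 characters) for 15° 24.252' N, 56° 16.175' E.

LK85dj

Shift to the Maidenhead origin (180°W, 90°S): lon 236.2696, lat 105.4042.
Field: 236.2696/20 → 11 → L, 105.4042/10 → 10 → K; chars LK.
Square: 16.2696/2 → 8, 5.4042/1 → 5; chars 85.
Subsquare: 0.2696/0.0833333 → 3 → d, 0.4042/0.0416667 → 9 → j; chars dj.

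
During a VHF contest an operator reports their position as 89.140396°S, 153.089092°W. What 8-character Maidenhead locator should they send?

Add 180° to longitude and 90° to latitude: 26.91091, 0.85960.
Field: 26.91091/20 → 1 → B, 0.85960/10 → 0 → A; chars BA.
Square: 6.91091/2 → 3, 0.85960/1 → 0; chars 30.
Subsquare: 0.91091/0.0833333 → 10 → k, 0.85960/0.0416667 → 20 → u; chars ku.
Extended square: 0.07757/0.00833333 → 9, 0.02627/0.00416667 → 6; chars 96.

BA30ku96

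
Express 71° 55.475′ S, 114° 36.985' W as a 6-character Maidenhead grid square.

DB28qb

Shift to the Maidenhead origin (180°W, 90°S): lon 65.3836, lat 18.0754.
Field (20°×10°, letters A–R): lon ⌊65.3836/20⌋ = 3 → D; lat ⌊18.0754/10⌋ = 1 → B.
Square (2°×1°, digits 0–9): lon ⌊5.3836/2⌋ = 2; lat ⌊8.0754/1⌋ = 8.
Subsquare (5′×2.5′, letters a–x): lon ⌊1.3836/0.0833333⌋ = 16 → q; lat ⌊0.0754/0.0416667⌋ = 1 → b.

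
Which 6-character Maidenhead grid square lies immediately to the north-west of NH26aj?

NH16xk

Longitude subsquare a = 0; −1 → -1, wraps to 23 = x, carry into square.
Longitude square 2; −1 → 1.
Latitude subsquare j = 9; +1 → 10 = k.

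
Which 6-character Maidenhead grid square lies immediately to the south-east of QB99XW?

Longitude subsquare x = 23; +1 → 24, wraps to 0 = a, carry into square.
Longitude square 9; +1 → 10, wraps to 0, carry into field.
Longitude field Q = 16; +1 → 17 = R.
Latitude subsquare w = 22; −1 → 21 = v.

RB09av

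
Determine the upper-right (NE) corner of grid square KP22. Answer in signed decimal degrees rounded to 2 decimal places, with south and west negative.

63.00, 26.00

Field K=10, P=15: +10·20° lon, +15·10° lat → SW at lon 20°, lat 60°.
Square 2, 2: +2·2° lon, +2·1° lat → SW at lon 24°, lat 62°.
Cell spans 2° lon × 1° lat. NE corner is SW corner plus one full cell.
latitude 63.00, longitude 26.00.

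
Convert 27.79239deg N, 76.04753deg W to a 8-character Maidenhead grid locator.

FL17xt40

Add 180° to longitude and 90° to latitude: 103.95247, 117.79239.
Field: lon ⌊103.95247/20⌋ = 5 → F; lat ⌊117.79239/10⌋ = 11 → L.
Square: lon ⌊3.95247/2⌋ = 1; lat ⌊7.79239/1⌋ = 7.
Subsquare: lon ⌊1.95247/0.0833333⌋ = 23 → x; lat ⌊0.79239/0.0416667⌋ = 19 → t.
Extended square: lon ⌊0.03580/0.00833333⌋ = 4; lat ⌊0.00072/0.00416667⌋ = 0.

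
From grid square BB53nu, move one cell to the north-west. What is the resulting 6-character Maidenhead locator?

BB53mv

Longitude subsquare n = 13; −1 → 12 = m.
Latitude subsquare u = 20; +1 → 21 = v.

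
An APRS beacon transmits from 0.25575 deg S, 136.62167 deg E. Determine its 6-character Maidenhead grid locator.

Add 180° to longitude and 90° to latitude: 316.6217, 89.7442.
Field: lon ⌊316.6217/20⌋ = 15 → P; lat ⌊89.7442/10⌋ = 8 → I.
Square: lon ⌊16.6217/2⌋ = 8; lat ⌊9.7442/1⌋ = 9.
Subsquare: lon ⌊0.6217/0.0833333⌋ = 7 → h; lat ⌊0.7442/0.0416667⌋ = 17 → r.

PI89hr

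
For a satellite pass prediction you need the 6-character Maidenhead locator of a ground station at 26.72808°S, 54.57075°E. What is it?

LG73gg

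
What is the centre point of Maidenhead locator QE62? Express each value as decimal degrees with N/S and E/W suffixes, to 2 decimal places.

47.50° S, 153.00° E

Field Q=16, E=4: +16·20° lon, +4·10° lat → SW at lon 140°, lat -50°.
Square 6, 2: +6·2° lon, +2·1° lat → SW at lon 152°, lat -48°.
Cell spans 2° lon × 1° lat. Centre is SW corner plus half of each.
latitude 47.50° S, longitude 153.00° E.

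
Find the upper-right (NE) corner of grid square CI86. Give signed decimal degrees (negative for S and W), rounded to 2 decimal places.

Field C=2, I=8: +2·20° lon, +8·10° lat → SW at lon -140°, lat -10°.
Square 8, 6: +8·2° lon, +6·1° lat → SW at lon -124°, lat -4°.
Cell spans 2° lon × 1° lat. NE corner is SW corner plus one full cell.
latitude -3.00, longitude -122.00.

-3.00, -122.00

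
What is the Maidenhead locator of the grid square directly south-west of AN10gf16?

AN10gf05

Longitude extended square 1; −1 → 0.
Latitude extended square 6; −1 → 5.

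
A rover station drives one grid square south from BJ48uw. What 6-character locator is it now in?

Latitude subsquare w = 22; −1 → 21 = v.
The longitude characters are unchanged.

BJ48uv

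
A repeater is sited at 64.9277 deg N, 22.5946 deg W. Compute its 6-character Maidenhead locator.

Shift to the Maidenhead origin (180°W, 90°S): lon 157.4054, lat 154.9277.
Field (20°×10°, letters A–R): lon ⌊157.4054/20⌋ = 7 → H; lat ⌊154.9277/10⌋ = 15 → P.
Square (2°×1°, digits 0–9): lon ⌊17.4054/2⌋ = 8; lat ⌊4.9277/1⌋ = 4.
Subsquare (5′×2.5′, letters a–x): lon ⌊1.4054/0.0833333⌋ = 16 → q; lat ⌊0.9277/0.0416667⌋ = 22 → w.

HP84qw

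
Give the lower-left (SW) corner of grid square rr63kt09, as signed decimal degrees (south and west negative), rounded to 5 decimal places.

Field R=17, R=17: +17·20° lon, +17·10° lat → SW at lon 160°, lat 80°.
Square 6, 3: +6·2° lon, +3·1° lat → SW at lon 172°, lat 83°.
Subsquare k=10, t=19: +10·0.0833333° lon, +19·0.0416667° lat → SW at lon 172.833°, lat 83.7917°.
Extended square 0, 9: +0·0.00833333° lon, +9·0.00416667° lat → SW at lon 172.833°, lat 83.8292°.
latitude 83.82917, longitude 172.83333.

83.82917, 172.83333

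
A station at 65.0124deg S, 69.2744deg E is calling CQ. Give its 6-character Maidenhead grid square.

MC44px

Add 180° to longitude and 90° to latitude: 249.2744, 24.9876.
Field: lon ⌊249.2744/20⌋ = 12 → M; lat ⌊24.9876/10⌋ = 2 → C.
Square: lon ⌊9.2744/2⌋ = 4; lat ⌊4.9876/1⌋ = 4.
Subsquare: lon ⌊1.2744/0.0833333⌋ = 15 → p; lat ⌊0.9876/0.0416667⌋ = 23 → x.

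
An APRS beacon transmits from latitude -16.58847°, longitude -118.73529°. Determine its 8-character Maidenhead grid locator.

Shift to the Maidenhead origin (180°W, 90°S): lon 61.26471, lat 73.41153.
Field (20°×10°, letters A–R): 61.26471/20 → 3 → D, 73.41153/10 → 7 → H; chars DH.
Square (2°×1°, digits 0–9): 1.26471/2 → 0, 3.41153/1 → 3; chars 03.
Subsquare (5′×2.5′, letters a–x): 1.26471/0.0833333 → 15 → p, 0.41153/0.0416667 → 9 → j; chars pj.
Extended square (30″×15″, digits 0–9): 0.01471/0.00833333 → 1, 0.03653/0.00416667 → 8; chars 18.

DH03pj18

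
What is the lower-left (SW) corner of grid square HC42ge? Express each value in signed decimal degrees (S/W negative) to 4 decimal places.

-67.8333, -31.5000

Field H=7, C=2: +7·20° lon, +2·10° lat → SW at lon -40°, lat -70°.
Square 4, 2: +4·2° lon, +2·1° lat → SW at lon -32°, lat -68°.
Subsquare g=6, e=4: +6·0.0833333° lon, +4·0.0416667° lat → SW at lon -31.5°, lat -67.8333°.
latitude -67.8333, longitude -31.5000.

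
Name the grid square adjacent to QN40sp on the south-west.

Longitude subsquare s = 18; −1 → 17 = r.
Latitude subsquare p = 15; −1 → 14 = o.

QN40ro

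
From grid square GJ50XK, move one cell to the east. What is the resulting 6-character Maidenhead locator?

GJ60ak

Longitude subsquare x = 23; +1 → 24, wraps to 0 = a, carry into square.
Longitude square 5; +1 → 6.
The latitude characters are unchanged.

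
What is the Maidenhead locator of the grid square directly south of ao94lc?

Latitude subsquare c = 2; −1 → 1 = b.
The longitude characters are unchanged.

AO94lb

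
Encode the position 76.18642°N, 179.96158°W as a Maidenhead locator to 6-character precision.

AQ06ae

Offset from 180°W / 90°S: lon 0.0384°, lat 166.1864°.
Field (20°×10°, letters A–R): lon ⌊0.0384/20⌋ = 0 → A; lat ⌊166.1864/10⌋ = 16 → Q.
Square (2°×1°, digits 0–9): lon ⌊0.0384/2⌋ = 0; lat ⌊6.1864/1⌋ = 6.
Subsquare (5′×2.5′, letters a–x): lon ⌊0.0384/0.0833333⌋ = 0 → a; lat ⌊0.1864/0.0416667⌋ = 4 → e.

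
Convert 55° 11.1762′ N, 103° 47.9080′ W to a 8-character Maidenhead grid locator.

DO85ce44

Offset from 180°W / 90°S: lon 76.20153°, lat 145.18627°.
Field: 76.20153/20 → 3 → D, 145.18627/10 → 14 → O; chars DO.
Square: 16.20153/2 → 8, 5.18627/1 → 5; chars 85.
Subsquare: 0.20153/0.0833333 → 2 → c, 0.18627/0.0416667 → 4 → e; chars ce.
Extended square: 0.03487/0.00833333 → 4, 0.01960/0.00416667 → 4; chars 44.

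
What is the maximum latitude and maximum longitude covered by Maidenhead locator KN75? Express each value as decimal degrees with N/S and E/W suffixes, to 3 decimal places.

Field K=10, N=13: +10·20° lon, +13·10° lat → SW at lon 20°, lat 40°.
Square 7, 5: +7·2° lon, +5·1° lat → SW at lon 34°, lat 45°.
Cell spans 2° lon × 1° lat. NE corner is SW corner plus one full cell.
latitude 46.000° N, longitude 36.000° E.

46.000° N, 36.000° E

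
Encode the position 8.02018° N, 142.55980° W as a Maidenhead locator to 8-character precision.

Offset from 180°W / 90°S: lon 37.44020°, lat 98.02018°.
Field (20°×10°, letters A–R): 37.44020/20 → 1 → B, 98.02018/10 → 9 → J; chars BJ.
Square (2°×1°, digits 0–9): 17.44020/2 → 8, 8.02018/1 → 8; chars 88.
Subsquare (5′×2.5′, letters a–x): 1.44020/0.0833333 → 17 → r, 0.02018/0.0416667 → 0 → a; chars ra.
Extended square (30″×15″, digits 0–9): 0.02353/0.00833333 → 2, 0.02018/0.00416667 → 4; chars 24.

BJ88ra24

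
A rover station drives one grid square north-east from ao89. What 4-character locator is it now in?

AP90

Longitude square 8; +1 → 9.
Latitude square 9; +1 → 10, wraps to 0, carry into field.
Latitude field O = 14; +1 → 15 = P.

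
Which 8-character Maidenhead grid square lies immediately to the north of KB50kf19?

Latitude extended square 9; +1 → 10, wraps to 0, carry into subsquare.
Latitude subsquare f = 5; +1 → 6 = g.
The longitude characters are unchanged.

KB50kg10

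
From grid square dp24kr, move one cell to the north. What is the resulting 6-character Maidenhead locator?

DP24ks

Latitude subsquare r = 17; +1 → 18 = s.
The longitude characters are unchanged.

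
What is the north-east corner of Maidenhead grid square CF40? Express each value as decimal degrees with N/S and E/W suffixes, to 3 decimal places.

39.000° S, 130.000° W

Field C=2, F=5: +2·20° lon, +5·10° lat → SW at lon -140°, lat -40°.
Square 4, 0: +4·2° lon, +0·1° lat → SW at lon -132°, lat -40°.
Cell spans 2° lon × 1° lat. NE corner is SW corner plus one full cell.
latitude 39.000° S, longitude 130.000° W.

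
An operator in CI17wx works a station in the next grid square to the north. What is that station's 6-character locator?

Latitude subsquare x = 23; +1 → 24, wraps to 0 = a, carry into square.
Latitude square 7; +1 → 8.
The longitude characters are unchanged.

CI18wa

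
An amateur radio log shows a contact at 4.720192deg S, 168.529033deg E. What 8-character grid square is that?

RI45gg37

Add 180° to longitude and 90° to latitude: 348.52903, 85.27981.
Field (20°×10°, letters A–R): lon ⌊348.52903/20⌋ = 17 → R; lat ⌊85.27981/10⌋ = 8 → I.
Square (2°×1°, digits 0–9): lon ⌊8.52903/2⌋ = 4; lat ⌊5.27981/1⌋ = 5.
Subsquare (5′×2.5′, letters a–x): lon ⌊0.52903/0.0833333⌋ = 6 → g; lat ⌊0.27981/0.0416667⌋ = 6 → g.
Extended square (30″×15″, digits 0–9): lon ⌊0.02903/0.00833333⌋ = 3; lat ⌊0.02981/0.00416667⌋ = 7.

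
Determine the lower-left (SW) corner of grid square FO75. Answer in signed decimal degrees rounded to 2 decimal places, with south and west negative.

55.00, -66.00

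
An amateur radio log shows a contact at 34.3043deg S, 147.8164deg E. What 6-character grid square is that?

Shift to the Maidenhead origin (180°W, 90°S): lon 327.8164, lat 55.6957.
Field: 327.8164/20 → 16 → Q, 55.6957/10 → 5 → F; chars QF.
Square: 7.8164/2 → 3, 5.6957/1 → 5; chars 35.
Subsquare: 1.8164/0.0833333 → 21 → v, 0.6957/0.0416667 → 16 → q; chars vq.

QF35vq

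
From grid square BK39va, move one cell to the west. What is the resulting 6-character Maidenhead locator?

Longitude subsquare v = 21; −1 → 20 = u.
The latitude characters are unchanged.

BK39ua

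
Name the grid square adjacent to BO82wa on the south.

Latitude subsquare a = 0; −1 → -1, wraps to 23 = x, carry into square.
Latitude square 2; −1 → 1.
The longitude characters are unchanged.

BO81wx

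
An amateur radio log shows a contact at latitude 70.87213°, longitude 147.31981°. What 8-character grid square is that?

QQ30pu89

Shift to the Maidenhead origin (180°W, 90°S): lon 327.31981, lat 160.87213.
Field: lon ⌊327.31981/20⌋ = 16 → Q; lat ⌊160.87213/10⌋ = 16 → Q.
Square: lon ⌊7.31981/2⌋ = 3; lat ⌊0.87213/1⌋ = 0.
Subsquare: lon ⌊1.31981/0.0833333⌋ = 15 → p; lat ⌊0.87213/0.0416667⌋ = 20 → u.
Extended square: lon ⌊0.06981/0.00833333⌋ = 8; lat ⌊0.03880/0.00416667⌋ = 9.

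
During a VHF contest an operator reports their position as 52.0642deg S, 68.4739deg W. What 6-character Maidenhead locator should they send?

FD57sw

Add 180° to longitude and 90° to latitude: 111.5261, 37.9358.
Field: lon ⌊111.5261/20⌋ = 5 → F; lat ⌊37.9358/10⌋ = 3 → D.
Square: lon ⌊11.5261/2⌋ = 5; lat ⌊7.9358/1⌋ = 7.
Subsquare: lon ⌊1.5261/0.0833333⌋ = 18 → s; lat ⌊0.9358/0.0416667⌋ = 22 → w.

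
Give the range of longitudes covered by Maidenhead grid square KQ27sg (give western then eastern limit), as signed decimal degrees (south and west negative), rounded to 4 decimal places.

Field K=10, Q=16: +10·20° lon, +16·10° lat → SW at lon 20°, lat 70°.
Square 2, 7: +2·2° lon, +7·1° lat → SW at lon 24°, lat 77°.
Subsquare s=18, g=6: +18·0.0833333° lon, +6·0.0416667° lat → SW at lon 25.5°, lat 77.25°.
Cell spans 0.0833333° lon × 0.0416667° lat.
west 25.5000, east 25.5833.

25.5000, 25.5833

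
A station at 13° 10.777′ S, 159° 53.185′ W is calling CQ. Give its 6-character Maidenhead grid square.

BH06bt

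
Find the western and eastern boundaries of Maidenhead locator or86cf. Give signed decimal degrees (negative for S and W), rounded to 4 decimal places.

116.1667, 116.2500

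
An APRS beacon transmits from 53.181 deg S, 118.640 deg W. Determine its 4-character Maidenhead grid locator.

Offset from 180°W / 90°S: lon 61.36°, lat 36.82°.
Field (20°×10°, letters A–R): 61.36/20 → 3 → D, 36.82/10 → 3 → D; chars DD.
Square (2°×1°, digits 0–9): 1.36/2 → 0, 6.82/1 → 6; chars 06.

DD06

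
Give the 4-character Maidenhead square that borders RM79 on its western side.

Longitude square 7; −1 → 6.
The latitude characters are unchanged.

RM69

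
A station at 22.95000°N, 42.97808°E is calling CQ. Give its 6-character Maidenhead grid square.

LL12lw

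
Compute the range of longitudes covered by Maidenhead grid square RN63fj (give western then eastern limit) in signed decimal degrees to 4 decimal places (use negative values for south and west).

172.4167, 172.5000

Field R=17, N=13: +17·20° lon, +13·10° lat → SW at lon 160°, lat 40°.
Square 6, 3: +6·2° lon, +3·1° lat → SW at lon 172°, lat 43°.
Subsquare f=5, j=9: +5·0.0833333° lon, +9·0.0416667° lat → SW at lon 172.417°, lat 43.375°.
Cell spans 0.0833333° lon × 0.0416667° lat.
west 172.4167, east 172.5000.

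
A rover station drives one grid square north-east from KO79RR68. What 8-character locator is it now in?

Longitude extended square 6; +1 → 7.
Latitude extended square 8; +1 → 9.

KO79rr79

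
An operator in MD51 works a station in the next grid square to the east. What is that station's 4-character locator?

MD61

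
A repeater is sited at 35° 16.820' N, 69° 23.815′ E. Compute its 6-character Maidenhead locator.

MM45qg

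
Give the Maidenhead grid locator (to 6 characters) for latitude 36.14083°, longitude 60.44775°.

Offset from 180°W / 90°S: lon 240.4477°, lat 126.1408°.
Field: 240.4477/20 → 12 → M, 126.1408/10 → 12 → M; chars MM.
Square: 0.4477/2 → 0, 6.1408/1 → 6; chars 06.
Subsquare: 0.4477/0.0833333 → 5 → f, 0.1408/0.0416667 → 3 → d; chars fd.

MM06fd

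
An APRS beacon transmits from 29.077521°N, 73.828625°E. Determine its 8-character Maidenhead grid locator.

Shift to the Maidenhead origin (180°W, 90°S): lon 253.82862, lat 119.07752.
Field (20°×10°, letters A–R): lon ⌊253.82862/20⌋ = 12 → M; lat ⌊119.07752/10⌋ = 11 → L.
Square (2°×1°, digits 0–9): lon ⌊13.82862/2⌋ = 6; lat ⌊9.07752/1⌋ = 9.
Subsquare (5′×2.5′, letters a–x): lon ⌊1.82862/0.0833333⌋ = 21 → v; lat ⌊0.07752/0.0416667⌋ = 1 → b.
Extended square (30″×15″, digits 0–9): lon ⌊0.07862/0.00833333⌋ = 9; lat ⌊0.03585/0.00416667⌋ = 8.

ML69vb98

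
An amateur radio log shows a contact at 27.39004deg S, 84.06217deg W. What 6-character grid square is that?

EG72xo

Shift to the Maidenhead origin (180°W, 90°S): lon 95.9378, lat 62.6100.
Field (20°×10°, letters A–R): 95.9378/20 → 4 → E, 62.6100/10 → 6 → G; chars EG.
Square (2°×1°, digits 0–9): 15.9378/2 → 7, 2.6100/1 → 2; chars 72.
Subsquare (5′×2.5′, letters a–x): 1.9378/0.0833333 → 23 → x, 0.6100/0.0416667 → 14 → o; chars xo.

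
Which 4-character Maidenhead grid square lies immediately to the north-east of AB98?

BB09

Longitude square 9; +1 → 10, wraps to 0, carry into field.
Longitude field A = 0; +1 → 1 = B.
Latitude square 8; +1 → 9.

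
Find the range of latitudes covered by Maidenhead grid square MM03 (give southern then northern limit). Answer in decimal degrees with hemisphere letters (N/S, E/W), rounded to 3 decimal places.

33.000° N, 34.000° N

Field M=12, M=12: +12·20° lon, +12·10° lat → SW at lon 60°, lat 30°.
Square 0, 3: +0·2° lon, +3·1° lat → SW at lon 60°, lat 33°.
Cell spans 2° lon × 1° lat.
south 33.000° N, north 34.000° N.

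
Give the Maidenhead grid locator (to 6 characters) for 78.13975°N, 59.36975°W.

GQ08hd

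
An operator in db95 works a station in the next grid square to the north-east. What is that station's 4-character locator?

EB06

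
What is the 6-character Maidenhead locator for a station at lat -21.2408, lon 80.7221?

NG08is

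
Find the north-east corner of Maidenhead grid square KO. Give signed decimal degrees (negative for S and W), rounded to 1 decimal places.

Field K=10, O=14: +10·20° lon, +14·10° lat → SW at lon 20°, lat 50°.
Cell spans 20° lon × 10° lat. NE corner is SW corner plus one full cell.
latitude 60.0, longitude 40.0.

60.0, 40.0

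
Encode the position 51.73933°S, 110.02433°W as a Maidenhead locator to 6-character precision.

DD48xg

Offset from 180°W / 90°S: lon 69.9757°, lat 38.2607°.
Field: 69.9757/20 → 3 → D, 38.2607/10 → 3 → D; chars DD.
Square: 9.9757/2 → 4, 8.2607/1 → 8; chars 48.
Subsquare: 1.9757/0.0833333 → 23 → x, 0.2607/0.0416667 → 6 → g; chars xg.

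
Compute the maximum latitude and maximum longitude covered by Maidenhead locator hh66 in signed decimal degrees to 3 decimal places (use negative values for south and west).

-13.000, -26.000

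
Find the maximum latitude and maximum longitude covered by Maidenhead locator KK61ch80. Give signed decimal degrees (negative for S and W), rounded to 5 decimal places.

Field K=10, K=10: +10·20° lon, +10·10° lat → SW at lon 20°, lat 10°.
Square 6, 1: +6·2° lon, +1·1° lat → SW at lon 32°, lat 11°.
Subsquare c=2, h=7: +2·0.0833333° lon, +7·0.0416667° lat → SW at lon 32.1667°, lat 11.2917°.
Extended square 8, 0: +8·0.00833333° lon, +0·0.00416667° lat → SW at lon 32.2333°, lat 11.2917°.
Cell spans 0.00833333° lon × 0.00416667° lat. NE corner is SW corner plus one full cell.
latitude 11.29583, longitude 32.24167.

11.29583, 32.24167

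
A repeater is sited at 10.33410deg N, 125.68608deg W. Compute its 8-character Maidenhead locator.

CK70di70

Offset from 180°W / 90°S: lon 54.31392°, lat 100.33410°.
Field: lon ⌊54.31392/20⌋ = 2 → C; lat ⌊100.33410/10⌋ = 10 → K.
Square: lon ⌊14.31392/2⌋ = 7; lat ⌊0.33410/1⌋ = 0.
Subsquare: lon ⌊0.31392/0.0833333⌋ = 3 → d; lat ⌊0.33410/0.0416667⌋ = 8 → i.
Extended square: lon ⌊0.06392/0.00833333⌋ = 7; lat ⌊0.00077/0.00416667⌋ = 0.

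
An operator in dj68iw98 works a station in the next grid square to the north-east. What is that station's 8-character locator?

DJ68jw09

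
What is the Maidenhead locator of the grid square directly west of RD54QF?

Longitude subsquare q = 16; −1 → 15 = p.
The latitude characters are unchanged.

RD54pf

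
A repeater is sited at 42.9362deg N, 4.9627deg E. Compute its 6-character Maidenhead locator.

JN22lw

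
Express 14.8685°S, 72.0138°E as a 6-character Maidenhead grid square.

MH65ad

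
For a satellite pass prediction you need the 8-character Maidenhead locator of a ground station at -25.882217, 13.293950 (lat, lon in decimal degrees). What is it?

Offset from 180°W / 90°S: lon 193.29395°, lat 64.11778°.
Field: lon ⌊193.29395/20⌋ = 9 → J; lat ⌊64.11778/10⌋ = 6 → G.
Square: lon ⌊13.29395/2⌋ = 6; lat ⌊4.11778/1⌋ = 4.
Subsquare: lon ⌊1.29395/0.0833333⌋ = 15 → p; lat ⌊0.11778/0.0416667⌋ = 2 → c.
Extended square: lon ⌊0.04395/0.00833333⌋ = 5; lat ⌊0.03445/0.00416667⌋ = 8.

JG64pc58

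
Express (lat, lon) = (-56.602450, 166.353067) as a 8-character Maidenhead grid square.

RD33ej25

Shift to the Maidenhead origin (180°W, 90°S): lon 346.35307, lat 33.39755.
Field: lon ⌊346.35307/20⌋ = 17 → R; lat ⌊33.39755/10⌋ = 3 → D.
Square: lon ⌊6.35307/2⌋ = 3; lat ⌊3.39755/1⌋ = 3.
Subsquare: lon ⌊0.35307/0.0833333⌋ = 4 → e; lat ⌊0.39755/0.0416667⌋ = 9 → j.
Extended square: lon ⌊0.01973/0.00833333⌋ = 2; lat ⌊0.02255/0.00416667⌋ = 5.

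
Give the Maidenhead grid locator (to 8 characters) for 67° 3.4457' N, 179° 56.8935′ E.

RP97xb33

Add 180° to longitude and 90° to latitude: 359.94822, 157.05743.
Field: 359.94822/20 → 17 → R, 157.05743/10 → 15 → P; chars RP.
Square: 19.94822/2 → 9, 7.05743/1 → 7; chars 97.
Subsquare: 1.94822/0.0833333 → 23 → x, 0.05743/0.0416667 → 1 → b; chars xb.
Extended square: 0.03156/0.00833333 → 3, 0.01576/0.00416667 → 3; chars 33.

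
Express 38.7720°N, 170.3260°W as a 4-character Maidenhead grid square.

Offset from 180°W / 90°S: lon 9.67°, lat 128.77°.
Field (20°×10°, letters A–R): 9.67/20 → 0 → A, 128.77/10 → 12 → M; chars AM.
Square (2°×1°, digits 0–9): 9.67/2 → 4, 8.77/1 → 8; chars 48.

AM48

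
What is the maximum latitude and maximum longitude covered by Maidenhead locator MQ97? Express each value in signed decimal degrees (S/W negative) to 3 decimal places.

78.000, 80.000

Field M=12, Q=16: +12·20° lon, +16·10° lat → SW at lon 60°, lat 70°.
Square 9, 7: +9·2° lon, +7·1° lat → SW at lon 78°, lat 77°.
Cell spans 2° lon × 1° lat. NE corner is SW corner plus one full cell.
latitude 78.000, longitude 80.000.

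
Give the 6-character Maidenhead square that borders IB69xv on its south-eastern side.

IB79au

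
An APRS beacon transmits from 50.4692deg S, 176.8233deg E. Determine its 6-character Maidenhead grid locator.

RD89jm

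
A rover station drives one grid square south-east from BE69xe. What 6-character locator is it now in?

BE79ad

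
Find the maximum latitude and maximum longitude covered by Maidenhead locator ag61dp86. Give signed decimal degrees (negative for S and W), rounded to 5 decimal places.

-28.34583, -167.67500

Field A=0, G=6: +0·20° lon, +6·10° lat → SW at lon -180°, lat -30°.
Square 6, 1: +6·2° lon, +1·1° lat → SW at lon -168°, lat -29°.
Subsquare d=3, p=15: +3·0.0833333° lon, +15·0.0416667° lat → SW at lon -167.75°, lat -28.375°.
Extended square 8, 6: +8·0.00833333° lon, +6·0.00416667° lat → SW at lon -167.683°, lat -28.35°.
Cell spans 0.00833333° lon × 0.00416667° lat. NE corner is SW corner plus one full cell.
latitude -28.34583, longitude -167.67500.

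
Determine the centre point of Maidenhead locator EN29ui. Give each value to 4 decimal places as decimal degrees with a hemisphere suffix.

49.3542° N, 94.2917° W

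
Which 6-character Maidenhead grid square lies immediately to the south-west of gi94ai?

GI84xh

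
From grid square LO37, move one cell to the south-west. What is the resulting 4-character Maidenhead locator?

LO26

Longitude square 3; −1 → 2.
Latitude square 7; −1 → 6.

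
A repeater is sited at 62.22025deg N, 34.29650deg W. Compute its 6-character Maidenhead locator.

Shift to the Maidenhead origin (180°W, 90°S): lon 145.7035, lat 152.2202.
Field: 145.7035/20 → 7 → H, 152.2202/10 → 15 → P; chars HP.
Square: 5.7035/2 → 2, 2.2202/1 → 2; chars 22.
Subsquare: 1.7035/0.0833333 → 20 → u, 0.2202/0.0416667 → 5 → f; chars uf.

HP22uf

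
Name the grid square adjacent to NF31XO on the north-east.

NF41ap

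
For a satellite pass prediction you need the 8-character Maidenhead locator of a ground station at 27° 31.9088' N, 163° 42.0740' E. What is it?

RL17um47

Add 180° to longitude and 90° to latitude: 343.70123, 117.53181.
Field (20°×10°, letters A–R): lon ⌊343.70123/20⌋ = 17 → R; lat ⌊117.53181/10⌋ = 11 → L.
Square (2°×1°, digits 0–9): lon ⌊3.70123/2⌋ = 1; lat ⌊7.53181/1⌋ = 7.
Subsquare (5′×2.5′, letters a–x): lon ⌊1.70123/0.0833333⌋ = 20 → u; lat ⌊0.53181/0.0416667⌋ = 12 → m.
Extended square (30″×15″, digits 0–9): lon ⌊0.03457/0.00833333⌋ = 4; lat ⌊0.03181/0.00416667⌋ = 7.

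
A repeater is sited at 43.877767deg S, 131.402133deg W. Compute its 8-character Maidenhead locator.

Add 180° to longitude and 90° to latitude: 48.59787, 46.12223.
Field: lon ⌊48.59787/20⌋ = 2 → C; lat ⌊46.12223/10⌋ = 4 → E.
Square: lon ⌊8.59787/2⌋ = 4; lat ⌊6.12223/1⌋ = 6.
Subsquare: lon ⌊0.59787/0.0833333⌋ = 7 → h; lat ⌊0.12223/0.0416667⌋ = 2 → c.
Extended square: lon ⌊0.01453/0.00833333⌋ = 1; lat ⌊0.03890/0.00416667⌋ = 9.

CE46hc19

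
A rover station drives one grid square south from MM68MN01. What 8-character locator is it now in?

Latitude extended square 1; −1 → 0.
The longitude characters are unchanged.

MM68mn00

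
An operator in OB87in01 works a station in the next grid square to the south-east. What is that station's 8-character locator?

Longitude extended square 0; +1 → 1.
Latitude extended square 1; −1 → 0.

OB87in10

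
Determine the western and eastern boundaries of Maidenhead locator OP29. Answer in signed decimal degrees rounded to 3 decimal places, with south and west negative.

104.000, 106.000

Field O=14, P=15: +14·20° lon, +15·10° lat → SW at lon 100°, lat 60°.
Square 2, 9: +2·2° lon, +9·1° lat → SW at lon 104°, lat 69°.
Cell spans 2° lon × 1° lat.
west 104.000, east 106.000.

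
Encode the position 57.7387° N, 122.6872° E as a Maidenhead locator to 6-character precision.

Shift to the Maidenhead origin (180°W, 90°S): lon 302.6872, lat 147.7387.
Field: 302.6872/20 → 15 → P, 147.7387/10 → 14 → O; chars PO.
Square: 2.6872/2 → 1, 7.7387/1 → 7; chars 17.
Subsquare: 0.6872/0.0833333 → 8 → i, 0.7387/0.0416667 → 17 → r; chars ir.

PO17ir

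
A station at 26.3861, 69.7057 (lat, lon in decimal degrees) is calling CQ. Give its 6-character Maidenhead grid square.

ML46uj

Offset from 180°W / 90°S: lon 249.7057°, lat 116.3861°.
Field (20°×10°, letters A–R): lon ⌊249.7057/20⌋ = 12 → M; lat ⌊116.3861/10⌋ = 11 → L.
Square (2°×1°, digits 0–9): lon ⌊9.7057/2⌋ = 4; lat ⌊6.3861/1⌋ = 6.
Subsquare (5′×2.5′, letters a–x): lon ⌊1.7057/0.0833333⌋ = 20 → u; lat ⌊0.3861/0.0416667⌋ = 9 → j.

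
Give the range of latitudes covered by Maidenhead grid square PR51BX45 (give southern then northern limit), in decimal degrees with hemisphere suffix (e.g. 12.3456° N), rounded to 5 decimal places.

Field P=15, R=17: +15·20° lon, +17·10° lat → SW at lon 120°, lat 80°.
Square 5, 1: +5·2° lon, +1·1° lat → SW at lon 130°, lat 81°.
Subsquare b=1, x=23: +1·0.0833333° lon, +23·0.0416667° lat → SW at lon 130.083°, lat 81.9583°.
Extended square 4, 5: +4·0.00833333° lon, +5·0.00416667° lat → SW at lon 130.117°, lat 81.9792°.
Cell spans 0.00833333° lon × 0.00416667° lat.
south 81.97917° N, north 81.98333° N.

81.97917° N, 81.98333° N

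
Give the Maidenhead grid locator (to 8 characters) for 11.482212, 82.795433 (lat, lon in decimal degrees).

Add 180° to longitude and 90° to latitude: 262.79543, 101.48221.
Field (20°×10°, letters A–R): lon ⌊262.79543/20⌋ = 13 → N; lat ⌊101.48221/10⌋ = 10 → K.
Square (2°×1°, digits 0–9): lon ⌊2.79543/2⌋ = 1; lat ⌊1.48221/1⌋ = 1.
Subsquare (5′×2.5′, letters a–x): lon ⌊0.79543/0.0833333⌋ = 9 → j; lat ⌊0.48221/0.0416667⌋ = 11 → l.
Extended square (30″×15″, digits 0–9): lon ⌊0.04543/0.00833333⌋ = 5; lat ⌊0.02388/0.00416667⌋ = 5.

NK11jl55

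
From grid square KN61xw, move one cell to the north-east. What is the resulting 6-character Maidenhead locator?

KN71ax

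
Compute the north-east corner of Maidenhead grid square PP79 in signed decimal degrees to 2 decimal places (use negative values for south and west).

Field P=15, P=15: +15·20° lon, +15·10° lat → SW at lon 120°, lat 60°.
Square 7, 9: +7·2° lon, +9·1° lat → SW at lon 134°, lat 69°.
Cell spans 2° lon × 1° lat. NE corner is SW corner plus one full cell.
latitude 70.00, longitude 136.00.

70.00, 136.00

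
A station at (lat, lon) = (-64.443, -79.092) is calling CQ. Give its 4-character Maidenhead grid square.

Add 180° to longitude and 90° to latitude: 100.91, 25.56.
Field: 100.91/20 → 5 → F, 25.56/10 → 2 → C; chars FC.
Square: 0.91/2 → 0, 5.56/1 → 5; chars 05.

FC05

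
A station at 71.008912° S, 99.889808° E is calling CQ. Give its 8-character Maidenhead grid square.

Shift to the Maidenhead origin (180°W, 90°S): lon 279.88981, lat 18.99109.
Field: 279.88981/20 → 13 → N, 18.99109/10 → 1 → B; chars NB.
Square: 19.88981/2 → 9, 8.99109/1 → 8; chars 98.
Subsquare: 1.88981/0.0833333 → 22 → w, 0.99109/0.0416667 → 23 → x; chars wx.
Extended square: 0.05647/0.00833333 → 6, 0.03275/0.00416667 → 7; chars 67.

NB98wx67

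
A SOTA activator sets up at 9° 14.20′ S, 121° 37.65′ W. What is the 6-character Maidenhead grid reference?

CI90es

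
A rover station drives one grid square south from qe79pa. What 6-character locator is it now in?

Latitude subsquare a = 0; −1 → -1, wraps to 23 = x, carry into square.
Latitude square 9; −1 → 8.
The longitude characters are unchanged.

QE78px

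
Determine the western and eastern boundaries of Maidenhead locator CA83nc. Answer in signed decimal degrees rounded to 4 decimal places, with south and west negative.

-122.9167, -122.8333

Field C=2, A=0: +2·20° lon, +0·10° lat → SW at lon -140°, lat -90°.
Square 8, 3: +8·2° lon, +3·1° lat → SW at lon -124°, lat -87°.
Subsquare n=13, c=2: +13·0.0833333° lon, +2·0.0416667° lat → SW at lon -122.917°, lat -86.9167°.
Cell spans 0.0833333° lon × 0.0416667° lat.
west -122.9167, east -122.8333.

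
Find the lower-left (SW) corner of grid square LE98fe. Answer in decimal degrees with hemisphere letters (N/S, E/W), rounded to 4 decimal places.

41.8333° S, 58.4167° E

Field L=11, E=4: +11·20° lon, +4·10° lat → SW at lon 40°, lat -50°.
Square 9, 8: +9·2° lon, +8·1° lat → SW at lon 58°, lat -42°.
Subsquare f=5, e=4: +5·0.0833333° lon, +4·0.0416667° lat → SW at lon 58.4167°, lat -41.8333°.
latitude 41.8333° S, longitude 58.4167° E.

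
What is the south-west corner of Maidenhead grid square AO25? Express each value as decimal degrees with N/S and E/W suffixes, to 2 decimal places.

Field A=0, O=14: +0·20° lon, +14·10° lat → SW at lon -180°, lat 50°.
Square 2, 5: +2·2° lon, +5·1° lat → SW at lon -176°, lat 55°.
latitude 55.00° N, longitude 176.00° W.

55.00° N, 176.00° W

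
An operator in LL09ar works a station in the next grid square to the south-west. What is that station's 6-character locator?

KL99xq

Longitude subsquare a = 0; −1 → -1, wraps to 23 = x, carry into square.
Longitude square 0; −1 → -1, wraps to 9, carry into field.
Longitude field L = 11; −1 → 10 = K.
Latitude subsquare r = 17; −1 → 16 = q.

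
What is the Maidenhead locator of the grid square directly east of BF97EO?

BF97fo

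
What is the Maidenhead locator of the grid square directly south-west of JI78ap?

JI68xo

Longitude subsquare a = 0; −1 → -1, wraps to 23 = x, carry into square.
Longitude square 7; −1 → 6.
Latitude subsquare p = 15; −1 → 14 = o.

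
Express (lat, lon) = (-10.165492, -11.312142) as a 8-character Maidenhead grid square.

IH49iu20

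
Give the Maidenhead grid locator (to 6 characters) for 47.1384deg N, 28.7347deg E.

Add 180° to longitude and 90° to latitude: 208.7347, 137.1384.
Field: 208.7347/20 → 10 → K, 137.1384/10 → 13 → N; chars KN.
Square: 8.7347/2 → 4, 7.1384/1 → 7; chars 47.
Subsquare: 0.7347/0.0833333 → 8 → i, 0.1384/0.0416667 → 3 → d; chars id.

KN47id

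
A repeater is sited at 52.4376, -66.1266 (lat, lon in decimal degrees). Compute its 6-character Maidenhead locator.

FO62wk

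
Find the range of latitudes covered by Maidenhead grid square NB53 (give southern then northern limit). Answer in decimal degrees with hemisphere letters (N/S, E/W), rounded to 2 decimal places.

Field N=13, B=1: +13·20° lon, +1·10° lat → SW at lon 80°, lat -80°.
Square 5, 3: +5·2° lon, +3·1° lat → SW at lon 90°, lat -77°.
Cell spans 2° lon × 1° lat.
south 77.00° S, north 76.00° S.

77.00° S, 76.00° S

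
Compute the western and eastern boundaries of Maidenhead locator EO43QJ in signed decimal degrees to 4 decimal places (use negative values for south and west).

-90.6667, -90.5833

Field E=4, O=14: +4·20° lon, +14·10° lat → SW at lon -100°, lat 50°.
Square 4, 3: +4·2° lon, +3·1° lat → SW at lon -92°, lat 53°.
Subsquare q=16, j=9: +16·0.0833333° lon, +9·0.0416667° lat → SW at lon -90.6667°, lat 53.375°.
Cell spans 0.0833333° lon × 0.0416667° lat.
west -90.6667, east -90.5833.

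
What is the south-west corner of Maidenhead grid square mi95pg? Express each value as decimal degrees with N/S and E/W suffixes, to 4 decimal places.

Field M=12, I=8: +12·20° lon, +8·10° lat → SW at lon 60°, lat -10°.
Square 9, 5: +9·2° lon, +5·1° lat → SW at lon 78°, lat -5°.
Subsquare p=15, g=6: +15·0.0833333° lon, +6·0.0416667° lat → SW at lon 79.25°, lat -4.75°.
latitude 4.7500° S, longitude 79.2500° E.

4.7500° S, 79.2500° E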